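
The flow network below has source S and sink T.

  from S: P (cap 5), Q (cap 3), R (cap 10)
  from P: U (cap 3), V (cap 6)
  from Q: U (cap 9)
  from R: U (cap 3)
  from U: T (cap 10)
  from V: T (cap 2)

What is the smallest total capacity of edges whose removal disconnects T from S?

11

Augment S→P→U→T: bottleneck 3, flow now 3.
Augment S→P→V→T: bottleneck 2, flow now 5.
Augment S→Q→U→T: bottleneck 3, flow now 8.
Augment S→R→U→T: bottleneck 3, flow now 11.
No augmenting path remains; maximum flow = 11.
By max-flow min-cut, the minimum cut capacity equals the max flow.
In the residual graph, reachable from S: {S, R}.
Min-cut edges: S→P (5), S→Q (3), R→U (3); capacity 5 + 3 + 3 = 11.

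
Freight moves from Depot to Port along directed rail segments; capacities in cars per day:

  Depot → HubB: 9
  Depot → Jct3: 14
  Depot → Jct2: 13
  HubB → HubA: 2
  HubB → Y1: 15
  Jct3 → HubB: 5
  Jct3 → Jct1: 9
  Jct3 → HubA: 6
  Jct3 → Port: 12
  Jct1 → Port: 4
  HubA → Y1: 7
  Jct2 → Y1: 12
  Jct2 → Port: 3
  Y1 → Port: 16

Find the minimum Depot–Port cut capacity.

33

Augment Depot→Jct3→Port: bottleneck 12, flow now 12.
Augment Depot→Jct2→Port: bottleneck 3, flow now 15.
Augment Depot→HubB→Y1→Port: bottleneck 9, flow now 24.
Augment Depot→Jct3→Jct1→Port: bottleneck 2, flow now 26.
Augment Depot→Jct2→Y1→Port: bottleneck 7, flow now 33.
No augmenting path remains; maximum flow = 33.
By max-flow min-cut, the minimum cut capacity equals the max flow.
In the residual graph, reachable from Depot: {Depot, HubB, HubA, Jct2, Y1}.
Min-cut edges: Depot→Jct3 (14), Jct2→Port (3), Y1→Port (16); capacity 14 + 3 + 16 = 33.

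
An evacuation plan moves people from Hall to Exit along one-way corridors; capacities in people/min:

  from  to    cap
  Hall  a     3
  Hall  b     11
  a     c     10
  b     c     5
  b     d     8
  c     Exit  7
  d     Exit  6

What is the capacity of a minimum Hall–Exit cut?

13

Augment Hall→a→c→Exit: bottleneck 3, flow now 3.
Augment Hall→b→c→Exit: bottleneck 4, flow now 7.
Augment Hall→b→d→Exit: bottleneck 6, flow now 13.
No augmenting path remains; maximum flow = 13.
By max-flow min-cut, the minimum cut capacity equals the max flow.
In the residual graph, reachable from Hall: {Hall, a, b, c, d}.
Min-cut edges: c→Exit (7), d→Exit (6); capacity 7 + 6 = 13.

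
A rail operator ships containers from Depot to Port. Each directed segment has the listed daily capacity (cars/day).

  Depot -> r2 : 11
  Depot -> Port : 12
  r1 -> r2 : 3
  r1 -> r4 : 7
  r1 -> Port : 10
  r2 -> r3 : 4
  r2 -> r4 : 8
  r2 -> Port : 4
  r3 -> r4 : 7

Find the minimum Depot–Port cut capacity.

16

Augment Depot→Port: bottleneck 12, flow now 12.
Augment Depot→r2→Port: bottleneck 4, flow now 16.
No augmenting path remains; maximum flow = 16.
By max-flow min-cut, the minimum cut capacity equals the max flow.
In the residual graph, reachable from Depot: {Depot, r2, r3, r4}.
Min-cut edges: Depot→Port (12), r2→Port (4); capacity 12 + 4 = 16.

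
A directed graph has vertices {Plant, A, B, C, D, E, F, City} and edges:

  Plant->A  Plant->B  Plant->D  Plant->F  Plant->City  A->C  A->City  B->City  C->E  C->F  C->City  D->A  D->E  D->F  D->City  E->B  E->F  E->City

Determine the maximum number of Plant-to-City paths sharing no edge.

4

Assign every edge capacity 1; by Menger, the answer equals the max flow.
Path Plant→City (+1); total 1.
Path Plant→A→City (+1); total 2.
Path Plant→B→City (+1); total 3.
Path Plant→D→City (+1); total 4.
No residual Plant→City path; max flow = 4.
Certifying cut of size 4: {Plant→A, Plant→B, Plant→City, Plant→D}.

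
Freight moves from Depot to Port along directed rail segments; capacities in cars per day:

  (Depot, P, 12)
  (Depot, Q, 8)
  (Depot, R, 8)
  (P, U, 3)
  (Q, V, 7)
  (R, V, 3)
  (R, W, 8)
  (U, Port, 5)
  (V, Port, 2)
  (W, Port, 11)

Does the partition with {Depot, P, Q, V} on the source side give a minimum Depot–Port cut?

Yes — it is a minimum cut (capacity 13).

Given cut capacity: 8 + 3 + 2 = 13.
Augment Depot→P→U→Port: bottleneck 3, flow now 3.
Augment Depot→Q→V→Port: bottleneck 2, flow now 5.
Augment Depot→R→W→Port: bottleneck 8, flow now 13.
No augmenting path remains; maximum flow = 13.
Cut capacity 13 equals the max flow, so it is a minimum cut.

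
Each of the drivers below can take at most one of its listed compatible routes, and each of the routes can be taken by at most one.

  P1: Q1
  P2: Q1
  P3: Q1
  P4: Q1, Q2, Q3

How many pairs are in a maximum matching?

2

Unit-capacity flow: source→left, listed edges, right→sink; max matching = max flow.
Augmenting path P1→Q1 (+1); matched 1.
Augmenting path P4→Q2 (+1); matched 2.
No augmenting path remains; maximum matching = 2.
König certificate: {P4, Q1} is a vertex cover of size 2 (every listed pair touches it), so no matching can be larger.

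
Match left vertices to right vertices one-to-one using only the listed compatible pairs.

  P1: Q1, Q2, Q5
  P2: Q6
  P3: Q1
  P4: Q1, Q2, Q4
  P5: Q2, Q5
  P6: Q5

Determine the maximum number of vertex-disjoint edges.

Unit-capacity flow: source→left, listed edges, right→sink; max matching = max flow.
Augmenting path P1→Q1 (+1); matched 1.
Augmenting path P2→Q6 (+1); matched 2.
Augmenting path P4→Q2 (+1); matched 3.
Augmenting path P5→Q5 (+1); matched 4.
Augmenting path P3→Q1→P1→Q2→P4→Q4 (+1); matched 5.
No augmenting path remains; maximum matching = 5.
König certificate: {P2, P4, Q1, Q2, Q5} is a vertex cover of size 5 (every listed pair touches it), so no matching can be larger.

5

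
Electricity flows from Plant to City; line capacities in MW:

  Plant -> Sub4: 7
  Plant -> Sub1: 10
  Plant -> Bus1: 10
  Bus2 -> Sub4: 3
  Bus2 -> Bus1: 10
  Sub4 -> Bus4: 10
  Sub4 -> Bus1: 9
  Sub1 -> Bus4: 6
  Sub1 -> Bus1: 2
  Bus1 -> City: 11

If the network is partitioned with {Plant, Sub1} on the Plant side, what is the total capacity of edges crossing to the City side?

25

Edges leaving {Plant, Sub1}: Plant→Sub4 (7), Plant→Bus1 (10), Sub1→Bus4 (6), Sub1→Bus1 (2).
Cut capacity = 7 + 10 + 6 + 2 = 25.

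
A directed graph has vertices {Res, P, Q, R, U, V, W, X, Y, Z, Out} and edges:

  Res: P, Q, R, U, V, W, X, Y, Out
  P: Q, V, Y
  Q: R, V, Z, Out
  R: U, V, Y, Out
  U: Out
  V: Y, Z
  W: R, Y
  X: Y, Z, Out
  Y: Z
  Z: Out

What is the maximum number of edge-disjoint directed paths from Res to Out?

Assign every edge capacity 1; by Menger, the answer equals the max flow.
Path Res→Out (+1); total 1.
Path Res→Q→Out (+1); total 2.
Path Res→R→Out (+1); total 3.
Path Res→U→Out (+1); total 4.
Path Res→X→Out (+1); total 5.
Path Res→V→Z→Out (+1); total 6.
No residual Res→Out path; max flow = 6.
Certifying cut of size 6: {Q→Out, R→Out, Res→Out, Res→X, U→Out, Z→Out}.

6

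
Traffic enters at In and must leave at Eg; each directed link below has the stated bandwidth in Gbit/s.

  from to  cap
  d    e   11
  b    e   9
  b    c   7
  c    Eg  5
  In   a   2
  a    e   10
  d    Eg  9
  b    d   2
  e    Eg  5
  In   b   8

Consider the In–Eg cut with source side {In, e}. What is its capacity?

15

Edges leaving {In, e}: In→a (2), In→b (8), e→Eg (5).
Cut capacity = 2 + 8 + 5 = 15.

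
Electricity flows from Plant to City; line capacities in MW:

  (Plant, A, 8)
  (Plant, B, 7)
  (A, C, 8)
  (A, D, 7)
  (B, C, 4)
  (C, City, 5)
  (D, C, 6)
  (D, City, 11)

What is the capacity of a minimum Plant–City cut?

Augment Plant→A→C→City: bottleneck 5, flow now 5.
Augment Plant→A→D→City: bottleneck 3, flow now 8.
Augment Plant→B→C→A→D→City: bottleneck 4, flow now 12. (uses reverse residual edge)
No augmenting path remains; maximum flow = 12.
By max-flow min-cut, the minimum cut capacity equals the max flow.
In the residual graph, reachable from Plant: {Plant, B}.
Min-cut edges: Plant→A (8), B→C (4); capacity 8 + 4 = 12.

12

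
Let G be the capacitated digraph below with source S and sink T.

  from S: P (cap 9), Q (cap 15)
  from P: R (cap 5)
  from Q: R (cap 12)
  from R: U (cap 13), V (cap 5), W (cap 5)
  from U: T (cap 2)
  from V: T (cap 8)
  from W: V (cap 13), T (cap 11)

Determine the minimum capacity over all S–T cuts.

12

Augment S→P→R→U→T: bottleneck 2, flow now 2.
Augment S→P→R→V→T: bottleneck 3, flow now 5.
Augment S→Q→R→V→T: bottleneck 2, flow now 7.
Augment S→Q→R→W→T: bottleneck 5, flow now 12.
No augmenting path remains; maximum flow = 12.
By max-flow min-cut, the minimum cut capacity equals the max flow.
In the residual graph, reachable from S: {S, P, Q, R, U}.
Min-cut edges: R→V (5), R→W (5), U→T (2); capacity 5 + 5 + 2 = 12.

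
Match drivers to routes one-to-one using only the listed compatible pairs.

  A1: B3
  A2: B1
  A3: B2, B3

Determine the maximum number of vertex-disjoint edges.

3

Unit-capacity flow: source→left, listed edges, right→sink; max matching = max flow.
Augmenting path A1→B3 (+1); matched 1.
Augmenting path A2→B1 (+1); matched 2.
Augmenting path A3→B2 (+1); matched 3.
No augmenting path remains; maximum matching = 3.
König certificate: {A1, A2, A3} is a vertex cover of size 3 (every listed pair touches it), so no matching can be larger.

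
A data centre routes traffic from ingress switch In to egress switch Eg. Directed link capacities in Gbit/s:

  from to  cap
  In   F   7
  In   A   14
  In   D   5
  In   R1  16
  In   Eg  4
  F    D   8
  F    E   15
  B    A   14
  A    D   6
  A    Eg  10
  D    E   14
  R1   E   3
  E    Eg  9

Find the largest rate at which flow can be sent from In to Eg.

23

Augment In→Eg: bottleneck 4, flow now 4.
Augment In→A→Eg: bottleneck 10, flow now 14.
Augment In→F→E→Eg: bottleneck 7, flow now 21.
Augment In→D→E→Eg: bottleneck 2, flow now 23.
No augmenting path remains; maximum flow = 23.
In the residual graph, reachable from In: {In, F, A, D, R1, E}.
Min-cut edges: In→Eg (4), A→Eg (10), E→Eg (9); capacity 4 + 10 + 9 = 23.
This cut is saturated, so no flow can exceed 23.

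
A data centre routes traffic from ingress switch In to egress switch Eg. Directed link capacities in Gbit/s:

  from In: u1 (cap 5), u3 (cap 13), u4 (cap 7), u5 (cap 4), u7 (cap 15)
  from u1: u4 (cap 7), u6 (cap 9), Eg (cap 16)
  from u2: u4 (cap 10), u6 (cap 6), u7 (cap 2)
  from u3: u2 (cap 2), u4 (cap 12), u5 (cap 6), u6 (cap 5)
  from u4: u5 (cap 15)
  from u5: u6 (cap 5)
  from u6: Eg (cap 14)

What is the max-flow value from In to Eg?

17

Augment In→u1→Eg: bottleneck 5, flow now 5.
Augment In→u3→u6→Eg: bottleneck 5, flow now 10.
Augment In→u5→u6→Eg: bottleneck 4, flow now 14.
Augment In→u3→u2→u6→Eg: bottleneck 2, flow now 16.
Augment In→u3→u5→u6→Eg: bottleneck 1, flow now 17.
No augmenting path remains; maximum flow = 17.
In the residual graph, reachable from In: {In, u3, u4, u5, u7}.
Min-cut edges: In→u1 (5), u3→u2 (2), u3→u6 (5), u5→u6 (5); capacity 5 + 2 + 5 + 5 = 17.
This cut is saturated, so no flow can exceed 17.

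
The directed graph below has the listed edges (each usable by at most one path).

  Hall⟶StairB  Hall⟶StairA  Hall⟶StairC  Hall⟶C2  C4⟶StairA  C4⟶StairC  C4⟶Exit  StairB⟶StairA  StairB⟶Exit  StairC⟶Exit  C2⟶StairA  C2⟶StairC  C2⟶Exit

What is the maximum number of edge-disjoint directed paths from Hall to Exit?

3

Assign every edge capacity 1; by Menger, the answer equals the max flow.
Path Hall→StairB→Exit (+1); total 1.
Path Hall→StairC→Exit (+1); total 2.
Path Hall→C2→Exit (+1); total 3.
No residual Hall→Exit path; max flow = 3.
Certifying cut of size 3: {Hall→C2, Hall→StairB, Hall→StairC}.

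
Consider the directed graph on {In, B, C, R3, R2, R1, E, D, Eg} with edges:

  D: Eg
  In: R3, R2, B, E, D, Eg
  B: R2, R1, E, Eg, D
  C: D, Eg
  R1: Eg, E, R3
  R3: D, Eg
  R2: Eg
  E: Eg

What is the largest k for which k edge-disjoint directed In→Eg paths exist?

Assign every edge capacity 1; by Menger, the answer equals the max flow.
Path In→Eg (+1); total 1.
Path In→B→Eg (+1); total 2.
Path In→R3→Eg (+1); total 3.
Path In→R2→Eg (+1); total 4.
Path In→E→Eg (+1); total 5.
Path In→D→Eg (+1); total 6.
No residual In→Eg path; max flow = 6.
Certifying cut of size 6: {In→B, In→D, In→E, In→Eg, In→R2, In→R3}.

6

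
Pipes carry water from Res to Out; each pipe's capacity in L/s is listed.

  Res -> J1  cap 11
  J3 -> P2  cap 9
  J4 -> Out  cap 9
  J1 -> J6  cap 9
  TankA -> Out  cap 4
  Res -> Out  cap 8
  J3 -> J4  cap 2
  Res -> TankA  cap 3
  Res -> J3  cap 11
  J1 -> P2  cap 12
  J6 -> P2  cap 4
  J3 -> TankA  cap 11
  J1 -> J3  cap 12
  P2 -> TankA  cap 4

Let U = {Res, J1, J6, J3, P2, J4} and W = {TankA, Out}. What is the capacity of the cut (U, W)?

35

Edges leaving {Res, J1, J6, J3, P2, J4}: Res→TankA (3), Res→Out (8), J3→TankA (11), P2→TankA (4), J4→Out (9).
Cut capacity = 3 + 8 + 11 + 4 + 9 = 35.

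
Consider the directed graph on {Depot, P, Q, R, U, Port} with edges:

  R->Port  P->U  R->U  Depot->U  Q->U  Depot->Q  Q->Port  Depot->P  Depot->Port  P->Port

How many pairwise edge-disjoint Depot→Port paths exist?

3

Assign every edge capacity 1; by Menger, the answer equals the max flow.
Path Depot→Port (+1); total 1.
Path Depot→P→Port (+1); total 2.
Path Depot→Q→Port (+1); total 3.
No residual Depot→Port path; max flow = 3.
Certifying cut of size 3: {Depot→P, Depot→Port, Depot→Q}.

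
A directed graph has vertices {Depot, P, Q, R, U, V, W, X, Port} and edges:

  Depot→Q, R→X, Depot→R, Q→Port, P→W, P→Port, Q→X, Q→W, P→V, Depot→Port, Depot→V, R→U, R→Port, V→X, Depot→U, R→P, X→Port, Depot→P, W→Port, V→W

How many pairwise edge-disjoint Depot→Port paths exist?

Assign every edge capacity 1; by Menger, the answer equals the max flow.
Path Depot→Port (+1); total 1.
Path Depot→P→Port (+1); total 2.
Path Depot→Q→Port (+1); total 3.
Path Depot→R→Port (+1); total 4.
Path Depot→V→W→Port (+1); total 5.
No residual Depot→Port path; max flow = 5.
Certifying cut of size 5: {Depot→P, Depot→Port, Depot→Q, Depot→R, Depot→V}.

5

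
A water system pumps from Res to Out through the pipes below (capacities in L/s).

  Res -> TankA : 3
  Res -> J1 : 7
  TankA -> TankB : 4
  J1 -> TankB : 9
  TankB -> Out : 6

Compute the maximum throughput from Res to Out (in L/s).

Augment Res→TankA→TankB→Out: bottleneck 3, flow now 3.
Augment Res→J1→TankB→Out: bottleneck 3, flow now 6.
No augmenting path remains; maximum flow = 6.
In the residual graph, reachable from Res: {Res, TankA, J1, TankB}.
Min-cut edges: TankB→Out (6); capacity 6 = 6.
This cut is saturated, so no flow can exceed 6.

6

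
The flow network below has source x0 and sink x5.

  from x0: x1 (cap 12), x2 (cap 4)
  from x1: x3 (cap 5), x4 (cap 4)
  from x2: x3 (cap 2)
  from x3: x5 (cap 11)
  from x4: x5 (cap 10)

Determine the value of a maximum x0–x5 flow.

11

Augment x0→x1→x3→x5: bottleneck 5, flow now 5.
Augment x0→x1→x4→x5: bottleneck 4, flow now 9.
Augment x0→x2→x3→x5: bottleneck 2, flow now 11.
No augmenting path remains; maximum flow = 11.
In the residual graph, reachable from x0: {x0, x1, x2}.
Min-cut edges: x1→x3 (5), x1→x4 (4), x2→x3 (2); capacity 5 + 4 + 2 = 11.
This cut is saturated, so no flow can exceed 11.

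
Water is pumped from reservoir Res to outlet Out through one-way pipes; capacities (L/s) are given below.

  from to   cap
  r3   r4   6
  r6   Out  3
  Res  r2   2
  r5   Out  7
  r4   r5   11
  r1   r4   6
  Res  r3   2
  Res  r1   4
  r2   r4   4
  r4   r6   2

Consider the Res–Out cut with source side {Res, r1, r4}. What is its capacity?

Edges leaving {Res, r1, r4}: Res→r2 (2), Res→r3 (2), r4→r5 (11), r4→r6 (2).
Cut capacity = 2 + 2 + 11 + 2 = 17.

17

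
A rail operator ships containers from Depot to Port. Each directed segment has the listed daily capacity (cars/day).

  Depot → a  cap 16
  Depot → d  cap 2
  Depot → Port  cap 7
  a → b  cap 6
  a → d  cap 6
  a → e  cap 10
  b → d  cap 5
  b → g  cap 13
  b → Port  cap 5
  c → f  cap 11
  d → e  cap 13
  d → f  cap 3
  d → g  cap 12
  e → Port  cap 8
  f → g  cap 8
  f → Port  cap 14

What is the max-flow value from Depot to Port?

23

Augment Depot→Port: bottleneck 7, flow now 7.
Augment Depot→a→b→Port: bottleneck 5, flow now 12.
Augment Depot→a→e→Port: bottleneck 8, flow now 20.
Augment Depot→d→f→Port: bottleneck 2, flow now 22.
Augment Depot→a→d→f→Port: bottleneck 1, flow now 23.
No augmenting path remains; maximum flow = 23.
In the residual graph, reachable from Depot: {Depot, a, b, d, e, g}.
Min-cut edges: Depot→Port (7), b→Port (5), d→f (3), e→Port (8); capacity 7 + 5 + 3 + 8 = 23.
This cut is saturated, so no flow can exceed 23.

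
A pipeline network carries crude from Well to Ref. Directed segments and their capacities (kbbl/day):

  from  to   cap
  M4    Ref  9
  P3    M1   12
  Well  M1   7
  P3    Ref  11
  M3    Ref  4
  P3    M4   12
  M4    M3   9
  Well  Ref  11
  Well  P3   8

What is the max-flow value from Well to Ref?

19

Augment Well→Ref: bottleneck 11, flow now 11.
Augment Well→P3→Ref: bottleneck 8, flow now 19.
No augmenting path remains; maximum flow = 19.
In the residual graph, reachable from Well: {Well, M1}.
Min-cut edges: Well→P3 (8), Well→Ref (11); capacity 8 + 11 = 19.
This cut is saturated, so no flow can exceed 19.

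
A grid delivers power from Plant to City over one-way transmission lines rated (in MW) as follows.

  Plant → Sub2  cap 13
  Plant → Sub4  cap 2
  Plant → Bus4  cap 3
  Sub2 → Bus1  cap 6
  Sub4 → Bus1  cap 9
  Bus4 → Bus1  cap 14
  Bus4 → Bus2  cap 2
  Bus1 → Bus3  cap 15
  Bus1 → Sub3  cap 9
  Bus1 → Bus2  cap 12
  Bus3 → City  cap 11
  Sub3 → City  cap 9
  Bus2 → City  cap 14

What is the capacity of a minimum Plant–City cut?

Augment Plant→Bus4→Bus2→City: bottleneck 2, flow now 2.
Augment Plant→Sub2→Bus1→Bus3→City: bottleneck 6, flow now 8.
Augment Plant→Sub4→Bus1→Bus3→City: bottleneck 2, flow now 10.
Augment Plant→Bus4→Bus1→Bus3→City: bottleneck 1, flow now 11.
No augmenting path remains; maximum flow = 11.
By max-flow min-cut, the minimum cut capacity equals the max flow.
In the residual graph, reachable from Plant: {Plant, Sub2}.
Min-cut edges: Plant→Sub4 (2), Plant→Bus4 (3), Sub2→Bus1 (6); capacity 2 + 3 + 6 = 11.

11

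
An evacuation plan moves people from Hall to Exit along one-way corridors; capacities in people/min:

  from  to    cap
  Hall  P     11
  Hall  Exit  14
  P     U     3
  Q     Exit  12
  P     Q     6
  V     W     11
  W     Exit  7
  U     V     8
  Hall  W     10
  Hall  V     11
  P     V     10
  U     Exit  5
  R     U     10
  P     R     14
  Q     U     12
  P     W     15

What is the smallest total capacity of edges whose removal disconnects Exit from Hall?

Augment Hall→Exit: bottleneck 14, flow now 14.
Augment Hall→W→Exit: bottleneck 7, flow now 21.
Augment Hall→P→Q→Exit: bottleneck 6, flow now 27.
Augment Hall→P→U→Exit: bottleneck 3, flow now 30.
Augment Hall→P→R→U→Exit: bottleneck 2, flow now 32.
No augmenting path remains; maximum flow = 32.
By max-flow min-cut, the minimum cut capacity equals the max flow.
In the residual graph, reachable from Hall: {Hall, V, W}.
Min-cut edges: Hall→P (11), Hall→Exit (14), W→Exit (7); capacity 11 + 14 + 7 = 32.

32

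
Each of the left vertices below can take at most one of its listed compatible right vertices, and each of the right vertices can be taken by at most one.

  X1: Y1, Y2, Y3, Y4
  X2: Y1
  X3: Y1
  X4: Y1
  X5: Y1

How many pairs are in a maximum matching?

2

Unit-capacity flow: source→left, listed edges, right→sink; max matching = max flow.
Augmenting path X1→Y1 (+1); matched 1.
Augmenting path X2→Y1→X1→Y2 (+1); matched 2.
No augmenting path remains; maximum matching = 2.
König certificate: {X1, Y1} is a vertex cover of size 2 (every listed pair touches it), so no matching can be larger.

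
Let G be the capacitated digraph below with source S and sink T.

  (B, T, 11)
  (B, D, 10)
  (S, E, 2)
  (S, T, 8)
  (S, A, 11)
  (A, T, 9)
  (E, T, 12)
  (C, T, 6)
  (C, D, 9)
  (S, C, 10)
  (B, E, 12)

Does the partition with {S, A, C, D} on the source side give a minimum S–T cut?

Yes — it is a minimum cut (capacity 25).

Given cut capacity: 2 + 8 + 9 + 6 = 25.
Augment S→T: bottleneck 8, flow now 8.
Augment S→A→T: bottleneck 9, flow now 17.
Augment S→C→T: bottleneck 6, flow now 23.
Augment S→E→T: bottleneck 2, flow now 25.
No augmenting path remains; maximum flow = 25.
Cut capacity 25 equals the max flow, so it is a minimum cut.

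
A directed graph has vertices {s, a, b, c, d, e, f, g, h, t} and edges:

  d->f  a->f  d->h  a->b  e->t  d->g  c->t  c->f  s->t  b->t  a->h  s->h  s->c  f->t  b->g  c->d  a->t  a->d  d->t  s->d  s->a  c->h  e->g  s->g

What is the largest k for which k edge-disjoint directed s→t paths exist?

4

Assign every edge capacity 1; by Menger, the answer equals the max flow.
Path s→t (+1); total 1.
Path s→a→t (+1); total 2.
Path s→c→t (+1); total 3.
Path s→d→t (+1); total 4.
No residual s→t path; max flow = 4.
Certifying cut of size 4: {s→a, s→c, s→d, s→t}.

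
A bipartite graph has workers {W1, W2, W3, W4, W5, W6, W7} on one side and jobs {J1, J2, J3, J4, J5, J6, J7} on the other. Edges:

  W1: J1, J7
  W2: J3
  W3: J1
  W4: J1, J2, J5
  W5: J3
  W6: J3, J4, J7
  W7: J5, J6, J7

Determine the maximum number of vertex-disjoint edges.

Unit-capacity flow: source→left, listed edges, right→sink; max matching = max flow.
Augmenting path W1→J1 (+1); matched 1.
Augmenting path W2→J3 (+1); matched 2.
Augmenting path W4→J2 (+1); matched 3.
Augmenting path W6→J4 (+1); matched 4.
Augmenting path W7→J5 (+1); matched 5.
Augmenting path W3→J1→W1→J7 (+1); matched 6.
No augmenting path remains; maximum matching = 6.
König certificate: {W1, W3, W4, W6, W7, J3} is a vertex cover of size 6 (every listed pair touches it), so no matching can be larger.

6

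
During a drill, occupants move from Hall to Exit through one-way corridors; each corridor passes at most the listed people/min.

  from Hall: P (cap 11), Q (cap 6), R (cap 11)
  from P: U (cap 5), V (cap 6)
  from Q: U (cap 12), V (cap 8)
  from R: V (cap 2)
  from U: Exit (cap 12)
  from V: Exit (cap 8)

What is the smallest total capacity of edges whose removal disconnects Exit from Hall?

Augment Hall→P→U→Exit: bottleneck 5, flow now 5.
Augment Hall→P→V→Exit: bottleneck 6, flow now 11.
Augment Hall→Q→U→Exit: bottleneck 6, flow now 17.
Augment Hall→R→V→Exit: bottleneck 2, flow now 19.
No augmenting path remains; maximum flow = 19.
By max-flow min-cut, the minimum cut capacity equals the max flow.
In the residual graph, reachable from Hall: {Hall, R}.
Min-cut edges: Hall→P (11), Hall→Q (6), R→V (2); capacity 11 + 6 + 2 = 19.

19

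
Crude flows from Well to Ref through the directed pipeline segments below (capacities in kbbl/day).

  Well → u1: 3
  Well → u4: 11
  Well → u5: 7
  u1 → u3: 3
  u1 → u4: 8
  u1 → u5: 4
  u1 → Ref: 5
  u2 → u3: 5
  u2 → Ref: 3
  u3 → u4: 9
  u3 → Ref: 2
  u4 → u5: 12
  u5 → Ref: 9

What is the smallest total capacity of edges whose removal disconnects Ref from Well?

Augment Well→u1→Ref: bottleneck 3, flow now 3.
Augment Well→u5→Ref: bottleneck 7, flow now 10.
Augment Well→u4→u5→Ref: bottleneck 2, flow now 12.
No augmenting path remains; maximum flow = 12.
By max-flow min-cut, the minimum cut capacity equals the max flow.
In the residual graph, reachable from Well: {Well, u4, u5}.
Min-cut edges: Well→u1 (3), u5→Ref (9); capacity 3 + 9 = 12.

12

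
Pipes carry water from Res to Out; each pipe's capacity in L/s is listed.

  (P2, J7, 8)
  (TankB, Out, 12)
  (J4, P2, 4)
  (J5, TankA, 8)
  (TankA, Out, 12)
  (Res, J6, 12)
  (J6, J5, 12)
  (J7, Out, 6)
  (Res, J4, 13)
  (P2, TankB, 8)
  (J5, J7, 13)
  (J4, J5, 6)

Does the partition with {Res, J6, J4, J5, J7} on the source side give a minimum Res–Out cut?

Given cut capacity: 4 + 8 + 6 = 18.
Augment Res→J6→J5→TankA→Out: bottleneck 8, flow now 8.
Augment Res→J6→J5→J7→Out: bottleneck 4, flow now 12.
Augment Res→J4→P2→TankB→Out: bottleneck 4, flow now 16.
Augment Res→J4→J5→J7→Out: bottleneck 2, flow now 18.
No augmenting path remains; maximum flow = 18.
Cut capacity 18 equals the max flow, so it is a minimum cut.

Yes — it is a minimum cut (capacity 18).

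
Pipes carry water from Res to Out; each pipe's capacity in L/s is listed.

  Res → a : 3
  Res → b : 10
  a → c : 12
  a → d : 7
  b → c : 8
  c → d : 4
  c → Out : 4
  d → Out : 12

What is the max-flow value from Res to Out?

Augment Res→a→c→Out: bottleneck 3, flow now 3.
Augment Res→b→c→Out: bottleneck 1, flow now 4.
Augment Res→b→c→d→Out: bottleneck 4, flow now 8.
Augment Res→b→c→a→d→Out: bottleneck 3, flow now 11. (uses reverse residual edge)
No augmenting path remains; maximum flow = 11.
In the residual graph, reachable from Res: {Res, b}.
Min-cut edges: Res→a (3), b→c (8); capacity 3 + 8 = 11.
This cut is saturated, so no flow can exceed 11.

11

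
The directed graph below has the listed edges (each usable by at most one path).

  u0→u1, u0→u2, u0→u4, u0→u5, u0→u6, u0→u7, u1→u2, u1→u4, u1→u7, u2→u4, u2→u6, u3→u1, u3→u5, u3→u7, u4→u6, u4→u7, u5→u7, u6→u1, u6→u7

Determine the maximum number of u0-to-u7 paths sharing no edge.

Assign every edge capacity 1; by Menger, the answer equals the max flow.
Path u0→u7 (+1); total 1.
Path u0→u1→u7 (+1); total 2.
Path u0→u4→u7 (+1); total 3.
Path u0→u5→u7 (+1); total 4.
Path u0→u6→u7 (+1); total 5.
No residual u0→u7 path; max flow = 5.
Certifying cut of size 5: {u0→u5, u0→u7, u1→u7, u4→u7, u6→u7}.

5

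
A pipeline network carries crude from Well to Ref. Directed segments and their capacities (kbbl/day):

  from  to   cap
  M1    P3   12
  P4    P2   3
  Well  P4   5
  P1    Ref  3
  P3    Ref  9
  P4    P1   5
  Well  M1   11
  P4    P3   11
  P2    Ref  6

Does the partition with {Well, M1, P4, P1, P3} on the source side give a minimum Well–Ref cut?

Given cut capacity: 3 + 3 + 9 = 15.
Augment Well→M1→P3→Ref: bottleneck 9, flow now 9.
Augment Well→P4→P2→Ref: bottleneck 3, flow now 12.
Augment Well→P4→P1→Ref: bottleneck 2, flow now 14.
No augmenting path remains; maximum flow = 14.
In the residual graph, reachable from Well: {Well, M1, P3}.
Min-cut edges: Well→P4 (5), P3→Ref (9); capacity 5 + 9 = 14.
Cut capacity 15 exceeds the max flow 14, so it is not minimum.

No — its capacity is 15, but the minimum cut has capacity 14.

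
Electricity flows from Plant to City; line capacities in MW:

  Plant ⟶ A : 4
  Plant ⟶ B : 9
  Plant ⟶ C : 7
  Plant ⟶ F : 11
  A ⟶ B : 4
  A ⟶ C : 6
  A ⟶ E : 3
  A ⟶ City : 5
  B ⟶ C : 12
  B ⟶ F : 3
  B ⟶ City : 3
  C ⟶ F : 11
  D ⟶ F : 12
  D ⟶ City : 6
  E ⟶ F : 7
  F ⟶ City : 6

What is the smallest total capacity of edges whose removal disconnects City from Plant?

13

Augment Plant→A→City: bottleneck 4, flow now 4.
Augment Plant→B→City: bottleneck 3, flow now 7.
Augment Plant→F→City: bottleneck 6, flow now 13.
No augmenting path remains; maximum flow = 13.
By max-flow min-cut, the minimum cut capacity equals the max flow.
In the residual graph, reachable from Plant: {Plant, B, C, F}.
Min-cut edges: Plant→A (4), B→City (3), F→City (6); capacity 4 + 3 + 6 = 13.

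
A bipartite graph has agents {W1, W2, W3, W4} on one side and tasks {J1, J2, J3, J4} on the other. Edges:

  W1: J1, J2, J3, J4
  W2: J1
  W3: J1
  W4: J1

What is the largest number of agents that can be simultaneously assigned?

Unit-capacity flow: source→left, listed edges, right→sink; max matching = max flow.
Augmenting path W1→J1 (+1); matched 1.
Augmenting path W2→J1→W1→J2 (+1); matched 2.
No augmenting path remains; maximum matching = 2.
König certificate: {W1, J1} is a vertex cover of size 2 (every listed pair touches it), so no matching can be larger.

2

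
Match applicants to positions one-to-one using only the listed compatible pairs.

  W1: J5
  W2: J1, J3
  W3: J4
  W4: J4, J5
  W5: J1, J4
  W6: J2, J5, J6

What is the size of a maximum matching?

Unit-capacity flow: source→left, listed edges, right→sink; max matching = max flow.
Augmenting path W1→J5 (+1); matched 1.
Augmenting path W2→J1 (+1); matched 2.
Augmenting path W3→J4 (+1); matched 3.
Augmenting path W6→J2 (+1); matched 4.
Augmenting path W5→J1→W2→J3 (+1); matched 5.
No augmenting path remains; maximum matching = 5.
König certificate: {W2, W5, W6, J4, J5} is a vertex cover of size 5 (every listed pair touches it), so no matching can be larger.

5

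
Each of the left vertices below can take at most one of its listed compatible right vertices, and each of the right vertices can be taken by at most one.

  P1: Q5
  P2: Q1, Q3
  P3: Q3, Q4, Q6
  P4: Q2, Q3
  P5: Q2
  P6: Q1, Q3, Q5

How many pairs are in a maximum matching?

5

Unit-capacity flow: source→left, listed edges, right→sink; max matching = max flow.
Augmenting path P1→Q5 (+1); matched 1.
Augmenting path P2→Q1 (+1); matched 2.
Augmenting path P3→Q3 (+1); matched 3.
Augmenting path P4→Q2 (+1); matched 4.
Augmenting path P6→Q3→P3→Q4 (+1); matched 5.
No augmenting path remains; maximum matching = 5.
König certificate: {P3, Q1, Q2, Q3, Q5} is a vertex cover of size 5 (every listed pair touches it), so no matching can be larger.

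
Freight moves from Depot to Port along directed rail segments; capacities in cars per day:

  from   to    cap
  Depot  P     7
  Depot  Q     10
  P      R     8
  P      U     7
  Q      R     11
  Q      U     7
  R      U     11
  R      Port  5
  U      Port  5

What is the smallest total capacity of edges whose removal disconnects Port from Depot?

10

Augment Depot→P→R→Port: bottleneck 5, flow now 5.
Augment Depot→P→U→Port: bottleneck 2, flow now 7.
Augment Depot→Q→U→Port: bottleneck 3, flow now 10.
No augmenting path remains; maximum flow = 10.
By max-flow min-cut, the minimum cut capacity equals the max flow.
In the residual graph, reachable from Depot: {Depot, P, Q, R, U}.
Min-cut edges: R→Port (5), U→Port (5); capacity 5 + 5 = 10.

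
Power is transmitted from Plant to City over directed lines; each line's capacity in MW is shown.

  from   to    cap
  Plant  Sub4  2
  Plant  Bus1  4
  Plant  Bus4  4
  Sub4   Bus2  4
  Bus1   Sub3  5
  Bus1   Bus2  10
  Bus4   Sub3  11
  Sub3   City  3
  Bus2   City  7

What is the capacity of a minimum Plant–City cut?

9

Augment Plant→Sub4→Bus2→City: bottleneck 2, flow now 2.
Augment Plant→Bus1→Sub3→City: bottleneck 3, flow now 5.
Augment Plant→Bus1→Bus2→City: bottleneck 1, flow now 6.
Augment Plant→Bus4→Sub3→Bus1→Bus2→City: bottleneck 3, flow now 9. (uses reverse residual edge)
No augmenting path remains; maximum flow = 9.
By max-flow min-cut, the minimum cut capacity equals the max flow.
In the residual graph, reachable from Plant: {Plant, Bus4, Sub3}.
Min-cut edges: Plant→Sub4 (2), Plant→Bus1 (4), Sub3→City (3); capacity 2 + 4 + 3 = 9.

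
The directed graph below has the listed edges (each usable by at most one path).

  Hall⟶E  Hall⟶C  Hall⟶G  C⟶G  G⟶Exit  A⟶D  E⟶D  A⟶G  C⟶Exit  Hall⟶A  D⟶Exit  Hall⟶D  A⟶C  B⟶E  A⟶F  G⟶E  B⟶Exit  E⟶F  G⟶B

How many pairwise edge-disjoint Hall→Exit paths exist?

Assign every edge capacity 1; by Menger, the answer equals the max flow.
Path Hall→C→Exit (+1); total 1.
Path Hall→D→Exit (+1); total 2.
Path Hall→G→Exit (+1); total 3.
Path Hall→A→G→B→Exit (+1); total 4.
No residual Hall→Exit path; max flow = 4.
Certifying cut of size 4: {D→Exit, Hall→A, Hall→C, Hall→G}.

4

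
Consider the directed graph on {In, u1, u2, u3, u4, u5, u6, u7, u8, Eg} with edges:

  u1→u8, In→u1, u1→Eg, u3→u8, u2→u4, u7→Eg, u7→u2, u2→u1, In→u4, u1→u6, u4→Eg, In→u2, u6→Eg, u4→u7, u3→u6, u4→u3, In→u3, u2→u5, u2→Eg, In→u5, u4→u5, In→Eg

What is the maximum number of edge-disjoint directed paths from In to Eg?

Assign every edge capacity 1; by Menger, the answer equals the max flow.
Path In→Eg (+1); total 1.
Path In→u1→Eg (+1); total 2.
Path In→u2→Eg (+1); total 3.
Path In→u4→Eg (+1); total 4.
Path In→u3→u6→Eg (+1); total 5.
No residual In→Eg path; max flow = 5.
Certifying cut of size 5: {In→Eg, In→u1, In→u2, In→u3, In→u4}.

5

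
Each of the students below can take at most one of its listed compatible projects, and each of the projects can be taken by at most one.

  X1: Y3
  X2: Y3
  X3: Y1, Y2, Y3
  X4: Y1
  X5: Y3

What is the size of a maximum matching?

Unit-capacity flow: source→left, listed edges, right→sink; max matching = max flow.
Augmenting path X1→Y3 (+1); matched 1.
Augmenting path X3→Y1 (+1); matched 2.
Augmenting path X4→Y1→X3→Y2 (+1); matched 3.
No augmenting path remains; maximum matching = 3.
König certificate: {X3, X4, Y3} is a vertex cover of size 3 (every listed pair touches it), so no matching can be larger.

3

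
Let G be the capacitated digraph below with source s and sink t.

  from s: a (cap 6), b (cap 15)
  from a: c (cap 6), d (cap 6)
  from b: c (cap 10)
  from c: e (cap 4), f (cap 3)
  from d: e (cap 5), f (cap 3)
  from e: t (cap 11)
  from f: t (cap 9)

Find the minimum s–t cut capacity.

Augment s→a→c→e→t: bottleneck 4, flow now 4.
Augment s→a→c→f→t: bottleneck 2, flow now 6.
Augment s→b→c→f→t: bottleneck 1, flow now 7.
Augment s→b→c→a→d→e→t: bottleneck 5, flow now 12. (uses reverse residual edge)
Augment s→b→c→a→d→f→t: bottleneck 1, flow now 13. (uses reverse residual edge)
No augmenting path remains; maximum flow = 13.
By max-flow min-cut, the minimum cut capacity equals the max flow.
In the residual graph, reachable from s: {s, b, c}.
Min-cut edges: s→a (6), c→e (4), c→f (3); capacity 6 + 4 + 3 = 13.

13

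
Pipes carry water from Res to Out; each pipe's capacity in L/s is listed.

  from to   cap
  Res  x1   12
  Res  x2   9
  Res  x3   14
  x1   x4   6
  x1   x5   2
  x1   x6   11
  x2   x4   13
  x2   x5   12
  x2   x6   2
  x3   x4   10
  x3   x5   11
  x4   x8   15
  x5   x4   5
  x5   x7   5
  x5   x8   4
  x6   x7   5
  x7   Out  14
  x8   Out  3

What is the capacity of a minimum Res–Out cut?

Augment Res→x1→x4→x8→Out: bottleneck 3, flow now 3.
Augment Res→x1→x5→x7→Out: bottleneck 2, flow now 5.
Augment Res→x1→x6→x7→Out: bottleneck 5, flow now 10.
Augment Res→x2→x5→x7→Out: bottleneck 3, flow now 13.
No augmenting path remains; maximum flow = 13.
By max-flow min-cut, the minimum cut capacity equals the max flow.
In the residual graph, reachable from Res: {Res, x1, x2, x3, x4, x5, x6, x8}.
Min-cut edges: x5→x7 (5), x6→x7 (5), x8→Out (3); capacity 5 + 5 + 3 = 13.

13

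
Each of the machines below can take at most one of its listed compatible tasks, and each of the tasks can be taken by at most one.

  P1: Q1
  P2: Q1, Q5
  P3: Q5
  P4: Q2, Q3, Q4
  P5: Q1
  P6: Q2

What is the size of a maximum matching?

Unit-capacity flow: source→left, listed edges, right→sink; max matching = max flow.
Augmenting path P1→Q1 (+1); matched 1.
Augmenting path P2→Q5 (+1); matched 2.
Augmenting path P4→Q2 (+1); matched 3.
Augmenting path P6→Q2→P4→Q3 (+1); matched 4.
No augmenting path remains; maximum matching = 4.
König certificate: {P4, P6, Q1, Q5} is a vertex cover of size 4 (every listed pair touches it), so no matching can be larger.

4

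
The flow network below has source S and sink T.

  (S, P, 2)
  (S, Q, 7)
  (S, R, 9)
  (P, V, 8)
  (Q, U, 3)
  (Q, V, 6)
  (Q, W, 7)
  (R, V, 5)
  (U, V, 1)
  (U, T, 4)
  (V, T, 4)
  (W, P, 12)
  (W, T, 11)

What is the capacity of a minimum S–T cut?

Augment S→P→V→T: bottleneck 2, flow now 2.
Augment S→Q→U→T: bottleneck 3, flow now 5.
Augment S→Q→V→T: bottleneck 2, flow now 7.
Augment S→Q→W→T: bottleneck 2, flow now 9.
Augment S→R→V→Q→W→T: bottleneck 2, flow now 11. (uses reverse residual edge)
No augmenting path remains; maximum flow = 11.
By max-flow min-cut, the minimum cut capacity equals the max flow.
In the residual graph, reachable from S: {S, P, R, V}.
Min-cut edges: S→Q (7), V→T (4); capacity 7 + 4 = 11.

11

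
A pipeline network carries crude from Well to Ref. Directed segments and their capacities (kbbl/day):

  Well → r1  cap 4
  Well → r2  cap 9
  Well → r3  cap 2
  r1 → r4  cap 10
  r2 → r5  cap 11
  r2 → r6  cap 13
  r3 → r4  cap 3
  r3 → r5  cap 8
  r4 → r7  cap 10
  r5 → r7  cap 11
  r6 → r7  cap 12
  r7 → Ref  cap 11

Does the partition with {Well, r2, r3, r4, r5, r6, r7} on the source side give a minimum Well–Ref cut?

Given cut capacity: 4 + 11 = 15.
Augment Well→r1→r4→r7→Ref: bottleneck 4, flow now 4.
Augment Well→r2→r5→r7→Ref: bottleneck 7, flow now 11.
No augmenting path remains; maximum flow = 11.
In the residual graph, reachable from Well: {Well, r1, r2, r3, r4, r5, r6, r7}.
Min-cut edges: r7→Ref (11); capacity 11 = 11.
Cut capacity 15 exceeds the max flow 11, so it is not minimum.

No — its capacity is 15, but the minimum cut has capacity 11.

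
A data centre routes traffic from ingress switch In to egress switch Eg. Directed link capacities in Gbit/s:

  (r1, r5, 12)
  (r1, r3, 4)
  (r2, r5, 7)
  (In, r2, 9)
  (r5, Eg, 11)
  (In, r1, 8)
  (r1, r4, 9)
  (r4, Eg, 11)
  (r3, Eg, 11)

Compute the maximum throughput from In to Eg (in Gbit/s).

Augment In→r1→r3→Eg: bottleneck 4, flow now 4.
Augment In→r1→r4→Eg: bottleneck 4, flow now 8.
Augment In→r2→r5→Eg: bottleneck 7, flow now 15.
No augmenting path remains; maximum flow = 15.
In the residual graph, reachable from In: {In, r2}.
Min-cut edges: In→r1 (8), r2→r5 (7); capacity 8 + 7 = 15.
This cut is saturated, so no flow can exceed 15.

15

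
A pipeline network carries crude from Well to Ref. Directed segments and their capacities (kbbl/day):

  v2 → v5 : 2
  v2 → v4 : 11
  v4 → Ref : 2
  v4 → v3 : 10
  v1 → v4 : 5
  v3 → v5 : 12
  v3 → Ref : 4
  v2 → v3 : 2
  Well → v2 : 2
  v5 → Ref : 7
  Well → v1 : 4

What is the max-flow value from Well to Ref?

Augment Well→v1→v4→Ref: bottleneck 2, flow now 2.
Augment Well→v2→v3→Ref: bottleneck 2, flow now 4.
Augment Well→v1→v4→v3→Ref: bottleneck 2, flow now 6.
No augmenting path remains; maximum flow = 6.
In the residual graph, reachable from Well: {Well}.
Min-cut edges: Well→v1 (4), Well→v2 (2); capacity 4 + 2 = 6.
This cut is saturated, so no flow can exceed 6.

6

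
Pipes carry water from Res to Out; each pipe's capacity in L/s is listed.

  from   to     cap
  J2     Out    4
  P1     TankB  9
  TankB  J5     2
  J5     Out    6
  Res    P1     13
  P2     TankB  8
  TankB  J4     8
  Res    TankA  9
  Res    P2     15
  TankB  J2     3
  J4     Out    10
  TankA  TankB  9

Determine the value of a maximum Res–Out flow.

Augment Res→P2→TankB→J5→Out: bottleneck 2, flow now 2.
Augment Res→P2→TankB→J4→Out: bottleneck 6, flow now 8.
Augment Res→P1→TankB→J4→Out: bottleneck 2, flow now 10.
Augment Res→P1→TankB→J2→Out: bottleneck 3, flow now 13.
No augmenting path remains; maximum flow = 13.
In the residual graph, reachable from Res: {Res, P2, P1, TankA, TankB}.
Min-cut edges: TankB→J5 (2), TankB→J4 (8), TankB→J2 (3); capacity 2 + 8 + 3 = 13.
This cut is saturated, so no flow can exceed 13.

13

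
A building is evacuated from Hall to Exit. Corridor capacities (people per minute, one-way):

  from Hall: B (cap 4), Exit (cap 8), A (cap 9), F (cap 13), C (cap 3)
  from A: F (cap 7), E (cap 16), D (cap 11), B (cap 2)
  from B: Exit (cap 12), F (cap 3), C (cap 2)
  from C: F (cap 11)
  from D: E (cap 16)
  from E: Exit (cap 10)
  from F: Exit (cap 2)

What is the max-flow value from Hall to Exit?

23

Augment Hall→Exit: bottleneck 8, flow now 8.
Augment Hall→B→Exit: bottleneck 4, flow now 12.
Augment Hall→F→Exit: bottleneck 2, flow now 14.
Augment Hall→A→B→Exit: bottleneck 2, flow now 16.
Augment Hall→A→E→Exit: bottleneck 7, flow now 23.
No augmenting path remains; maximum flow = 23.
In the residual graph, reachable from Hall: {Hall, C, F}.
Min-cut edges: Hall→A (9), Hall→B (4), Hall→Exit (8), F→Exit (2); capacity 9 + 4 + 8 + 2 = 23.
This cut is saturated, so no flow can exceed 23.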